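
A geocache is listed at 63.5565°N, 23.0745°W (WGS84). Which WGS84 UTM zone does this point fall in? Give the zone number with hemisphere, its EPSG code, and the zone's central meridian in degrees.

Zone 27N (EPSG:32627), central meridian -21°

UTM zone = ⌊(λ + 180)/6⌋ + 1; -23.0745° ∈ [-24°, -18°) → zone 27.
Hemisphere: N (φ ≥ 0).
Central meridian λ₀ = 6×27 − 183 = -21°.
EPSG code: 32627.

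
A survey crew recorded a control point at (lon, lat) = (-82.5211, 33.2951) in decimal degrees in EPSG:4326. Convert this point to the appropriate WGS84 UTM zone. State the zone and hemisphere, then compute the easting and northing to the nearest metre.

Longitude -82.5211° lies in the 6° band [-84°, -78°), giving zone 17; latitude is north of the equator, so 17N.
Zone 17 central meridian λ₀ = 6×17 − 183 = -81°; Δλ = -1.5211°.
Transverse Mercator on WGS84 with k₀ = 0.9996 gives E = 358373.427 m, N = 3685034.690 m.

Zone 17N: E 358373 m, N 3685035 m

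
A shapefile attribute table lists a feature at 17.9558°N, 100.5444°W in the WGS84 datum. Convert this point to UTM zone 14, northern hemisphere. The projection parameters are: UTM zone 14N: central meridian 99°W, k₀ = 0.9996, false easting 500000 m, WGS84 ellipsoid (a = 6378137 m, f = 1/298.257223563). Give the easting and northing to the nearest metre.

Zone 14 central meridian λ₀ = 6×14 − 183 = -99°; Δλ = -1.5444°.
Transverse Mercator on WGS84 with k₀ = 0.9996 gives E = 336448.935 m, N = 1985975.087 m.

E 336449 m, N 1985975 m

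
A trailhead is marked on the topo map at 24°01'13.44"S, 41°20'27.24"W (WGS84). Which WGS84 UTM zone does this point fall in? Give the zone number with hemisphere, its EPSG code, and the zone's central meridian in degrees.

Zone 24S (EPSG:32724), central meridian -39°

UTM zone = ⌊(λ + 180)/6⌋ + 1; -41.3409° ∈ [-42°, -36°) → zone 24.
Hemisphere: S (φ < 0).
Central meridian λ₀ = 6×24 − 183 = -39°.
EPSG code: 32724.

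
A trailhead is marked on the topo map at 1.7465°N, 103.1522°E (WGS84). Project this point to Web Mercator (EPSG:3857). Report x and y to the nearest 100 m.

x 11482900 m, y 194400 m

Web Mercator is spherical with R = a = 6378137 m.
x = R·λ = 6378137 × 1.800345521 = 11482850.378 m.
y = R·ln tan(π/4 + φ/2) = 6378137 × 0.030486897 = 194449.606 m.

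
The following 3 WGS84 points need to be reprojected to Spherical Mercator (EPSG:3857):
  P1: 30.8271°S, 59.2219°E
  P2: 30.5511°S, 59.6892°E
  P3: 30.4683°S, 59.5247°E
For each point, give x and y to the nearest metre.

Web Mercator: x = R·λ, y = R·ln tan(π/4+φ/2), R = 6378137 m.
P1 (-30.8271°, 59.2219°) → (6592551.752, -3610315.086) m.
P2 (-30.5511°, 59.6892°) → (6644571.350, -3574587.134) m.
P3 (-30.4683°, 59.5247°) → (6626259.294, -3563888.593) m.

P1: x 6592552 m, y -3610315 m; P2: x 6644571 m, y -3574587 m; P3: x 6626259 m, y -3563889 m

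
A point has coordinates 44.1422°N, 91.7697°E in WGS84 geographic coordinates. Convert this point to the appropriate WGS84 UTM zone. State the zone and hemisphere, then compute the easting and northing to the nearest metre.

Longitude 91.7697° lies in the 6° band [90°, 96°), giving zone 46; latitude is north of the equator, so 46N.
Zone 46 central meridian λ₀ = 6×46 − 183 = 93°; Δλ = -1.2303°.
Transverse Mercator on WGS84 with k₀ = 0.9996 gives E = 401597.443 m, N = 4888402.719 m.

Zone 46N: E 401597 m, N 4888403 m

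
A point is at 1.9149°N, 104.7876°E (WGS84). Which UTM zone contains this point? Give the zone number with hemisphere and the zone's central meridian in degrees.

Zone 48N, central meridian 105°

UTM zone = ⌊(λ + 180)/6⌋ + 1; 104.7876° ∈ [102°, 108°) → zone 48.
Hemisphere: N (φ ≥ 0).
Central meridian λ₀ = 6×48 − 183 = 105°.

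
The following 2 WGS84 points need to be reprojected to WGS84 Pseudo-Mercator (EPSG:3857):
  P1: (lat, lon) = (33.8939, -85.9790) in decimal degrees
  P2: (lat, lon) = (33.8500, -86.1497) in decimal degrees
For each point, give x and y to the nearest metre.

P1: x -9571138 m, y 4014564 m; P2: x -9590141 m, y 4008678 m

Web Mercator: x = R·λ, y = R·ln tan(π/4+φ/2), R = 6378137 m.
P1 (33.8939°, -85.9790°) → (-9571138.499, 4014564.270) m.
P2 (33.8500°, -86.1497°) → (-9590140.736, 4008678.430) m.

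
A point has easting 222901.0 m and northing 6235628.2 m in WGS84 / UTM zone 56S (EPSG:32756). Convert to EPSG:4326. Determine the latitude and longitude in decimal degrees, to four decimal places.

Zone 56S: λ₀ = 153°, k₀ = 0.9996, false easting 500000 m, false northing 10000000 m.
Meridian distance M = (N − FN)/k₀ = -3765878.2 m.
Inverse transverse Mercator on WGS84 gives φ = -33.98339968°, λ = 150.00050050°.

lat -33.9834°, lon 150.0005°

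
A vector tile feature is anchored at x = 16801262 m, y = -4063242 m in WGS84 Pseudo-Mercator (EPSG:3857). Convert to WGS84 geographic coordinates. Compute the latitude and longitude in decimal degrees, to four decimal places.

R = 6378137 m. λ = x/R = 150.92830447°.
φ = 2·arctan(exp(y/R)) − 90° = 2·arctan(0.52885) − 90° = -34.25609958°.

lat -34.2561°, lon 150.9283°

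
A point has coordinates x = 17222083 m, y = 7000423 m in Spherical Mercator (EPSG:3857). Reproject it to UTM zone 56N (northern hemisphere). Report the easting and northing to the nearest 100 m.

E 614400 m, N 5884100 m

Web Mercator inverse (R = 6378137 m) → φ = 53.09410066°, λ = 154.70860383°.
UTM 56N forward: E = 614410.864 m, N = 5884102.793 m.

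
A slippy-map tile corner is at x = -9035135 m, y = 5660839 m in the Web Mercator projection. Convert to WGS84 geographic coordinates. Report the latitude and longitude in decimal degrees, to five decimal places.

lat 45.24920°, lon -81.16400°

R = 6378137 m. λ = x/R = -81.16399865°.
φ = 2·arctan(exp(y/R)) − 90° = 2·arctan(2.42914) − 90° = 45.24920244°.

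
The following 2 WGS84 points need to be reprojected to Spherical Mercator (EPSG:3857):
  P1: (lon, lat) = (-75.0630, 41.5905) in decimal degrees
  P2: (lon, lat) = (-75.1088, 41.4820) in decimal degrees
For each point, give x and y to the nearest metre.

P1: x -8355975 m, y 5099834 m; P2: x -8361073 m, y 5083699 m

Web Mercator: x = R·λ, y = R·ln tan(π/4+φ/2), R = 6378137 m.
P1 (41.5905°, -75.0630°) → (-8355974.937, 5099834.343) m.
P2 (41.4820°, -75.1088°) → (-8361073.370, 5083698.628) m.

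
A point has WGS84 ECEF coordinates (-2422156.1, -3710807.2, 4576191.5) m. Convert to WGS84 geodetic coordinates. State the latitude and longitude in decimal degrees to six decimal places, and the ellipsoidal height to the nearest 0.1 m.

λ = atan2(Y, X) = -123.13369991°; p = √(X²+Y²) = 4431357.6 m.
Bowring's method on WGS84 (a = 6378137 m, b = 6356752.314 m) gives φ = 46.11340004°, h = 3048.348 m.

lat 46.113400°, lon -123.133700°, h 3048.3 m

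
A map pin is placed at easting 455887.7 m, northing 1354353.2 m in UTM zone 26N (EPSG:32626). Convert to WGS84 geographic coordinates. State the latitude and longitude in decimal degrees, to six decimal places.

lat 12.251100°, lon -27.405600°

Zone 26N: λ₀ = -27°, k₀ = 0.9996, false easting 500000 m.
Meridian distance M = (N − FN)/k₀ = 1354895.2 m.
Inverse transverse Mercator on WGS84 gives φ = 12.25110032°, λ = -27.40560004°.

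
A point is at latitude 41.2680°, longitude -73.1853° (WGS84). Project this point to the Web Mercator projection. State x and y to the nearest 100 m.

x -8147000 m, y 5052000 m

Web Mercator is spherical with R = a = 6378137 m.
x = R·λ = 6378137 × -1.277324449 = -8146950.330 m.
y = R·ln tan(π/4 + φ/2) = 6378137 × 0.792073349 = 5051952.332 m.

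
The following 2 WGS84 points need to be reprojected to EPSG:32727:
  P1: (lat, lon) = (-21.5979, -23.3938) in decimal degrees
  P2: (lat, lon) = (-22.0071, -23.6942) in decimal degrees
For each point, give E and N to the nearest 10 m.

UTM zone 27S: λ₀ = -21°, k₀ = 0.9996.
P1 (-21.5979°, -23.3938°) → (252166.515, 7609772.344) m.
P2 (-22.0071°, -23.6942°) → (221842.018, 7563935.300) m.

P1: E 252170 m, N 7609770 m; P2: E 221840 m, N 7563940 m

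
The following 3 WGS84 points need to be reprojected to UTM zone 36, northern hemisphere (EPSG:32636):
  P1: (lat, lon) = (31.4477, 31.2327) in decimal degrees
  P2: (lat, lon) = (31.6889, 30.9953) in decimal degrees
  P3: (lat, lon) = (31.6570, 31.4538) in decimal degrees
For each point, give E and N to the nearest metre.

P1: E 332064 m, N 3480572 m; P2: E 309991 m, N 3507700 m; P3: E 353404 m, N 3503456 m

UTM zone 36N: λ₀ = 33°, k₀ = 0.9996.
P1 (31.4477°, 31.2327°) → (332063.979, 3480571.591) m.
P2 (31.6889°, 30.9953°) → (309991.306, 3507700.048) m.
P3 (31.6570°, 31.4538°) → (353404.023, 3503456.055) m.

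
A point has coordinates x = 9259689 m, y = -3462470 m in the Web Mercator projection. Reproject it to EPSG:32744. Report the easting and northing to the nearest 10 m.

E 711070 m, N 6714690 m

Web Mercator inverse (R = 6378137 m) → φ = -29.67990018°, λ = 83.18120155°.
UTM 44S forward: E = 711069.879 m, N = 6714693.487 m.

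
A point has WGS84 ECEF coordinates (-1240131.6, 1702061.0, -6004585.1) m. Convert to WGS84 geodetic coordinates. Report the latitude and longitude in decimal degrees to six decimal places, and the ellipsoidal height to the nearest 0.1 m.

λ = atan2(Y, X) = 126.07729983°; p = √(X²+Y²) = 2105929.3 m.
Bowring's method on WGS84 (a = 6378137 m, b = 6356752.314 m) gives φ = -70.79299990°, h = 4089.616 m.

lat -70.793000°, lon 126.077300°, h 4089.6 m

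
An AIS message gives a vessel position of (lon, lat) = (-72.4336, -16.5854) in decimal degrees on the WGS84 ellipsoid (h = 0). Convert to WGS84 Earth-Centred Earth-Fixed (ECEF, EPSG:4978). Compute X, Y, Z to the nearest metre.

WGS84: a = 6378137 m, e² = 0.006694380; N(φ) = a/√(1−e²sin²φ) = 6379877.180 m.
X = (N+h)·cosφ·cosλ = 1845405.766 m; Y = (N+h)·cosφ·sinλ = -5829314.709 m; Z = (N(1−e²)+h)·sinφ = -1808907.557 m.

X 1845406 m, Y -5829315 m, Z -1808908 m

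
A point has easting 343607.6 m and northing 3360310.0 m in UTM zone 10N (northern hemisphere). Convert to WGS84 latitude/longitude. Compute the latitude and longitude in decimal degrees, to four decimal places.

lat 30.3646°, lon -124.6274°

Zone 10N: λ₀ = -123°, k₀ = 0.9996, false easting 500000 m.
Meridian distance M = (N − FN)/k₀ = 3361654.7 m.
Inverse transverse Mercator on WGS84 gives φ = 30.36459965°, λ = -124.62740011°.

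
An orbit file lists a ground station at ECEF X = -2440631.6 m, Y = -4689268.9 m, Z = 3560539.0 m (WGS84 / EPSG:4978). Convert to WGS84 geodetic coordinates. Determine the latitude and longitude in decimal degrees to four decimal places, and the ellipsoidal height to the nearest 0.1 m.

lat 34.1399°, lon -117.4957°, h 2205.7 m

λ = atan2(Y, X) = -117.49569996°; p = √(X²+Y²) = 5286390.6 m.
Bowring's method on WGS84 (a = 6378137 m, b = 6356752.314 m) gives φ = 34.13989970°, h = 2205.720 m.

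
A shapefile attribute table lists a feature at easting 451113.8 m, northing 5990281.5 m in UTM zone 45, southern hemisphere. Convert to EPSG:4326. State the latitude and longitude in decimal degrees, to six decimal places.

lat -36.231100°, lon 86.456000°

Zone 45S: λ₀ = 87°, k₀ = 0.9996, false easting 500000 m, false northing 10000000 m.
Meridian distance M = (N − FN)/k₀ = -4011323.0 m.
Inverse transverse Mercator on WGS84 gives φ = -36.23110012°, λ = 86.45600002°.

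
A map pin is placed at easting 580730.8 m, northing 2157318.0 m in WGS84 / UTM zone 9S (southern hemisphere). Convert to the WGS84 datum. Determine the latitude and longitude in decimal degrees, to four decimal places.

lat -70.6757°, lon -126.8137°

Zone 9S: λ₀ = -129°, k₀ = 0.9996, false easting 500000 m, false northing 10000000 m.
Meridian distance M = (N − FN)/k₀ = -7845820.3 m.
Inverse transverse Mercator on WGS84 gives φ = -70.67569994°, λ = -126.81369992°.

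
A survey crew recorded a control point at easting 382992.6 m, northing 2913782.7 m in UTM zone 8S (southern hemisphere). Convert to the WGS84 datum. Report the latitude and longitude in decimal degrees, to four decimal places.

Zone 8S: λ₀ = -135°, k₀ = 0.9996, false easting 500000 m, false northing 10000000 m.
Meridian distance M = (N − FN)/k₀ = -7089052.9 m.
Inverse transverse Mercator on WGS84 gives φ = -63.88349980°, λ = -137.38270095°.

lat -63.8835°, lon -137.3827°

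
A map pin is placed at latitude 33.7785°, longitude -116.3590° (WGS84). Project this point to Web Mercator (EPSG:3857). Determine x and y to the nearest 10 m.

x -12953020 m, y 3999100 m

Web Mercator is spherical with R = a = 6378137 m.
x = R·λ = 6378137 × -2.030847664 = -12953024.629 m.
y = R·ln tan(π/4 + φ/2) = 6378137 × 0.627001054 = 3999098.624 m.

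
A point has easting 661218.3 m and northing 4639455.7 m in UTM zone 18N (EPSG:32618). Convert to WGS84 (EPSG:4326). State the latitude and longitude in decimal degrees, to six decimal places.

lat 41.890600°, lon -73.056700°

Zone 18N: λ₀ = -75°, k₀ = 0.9996, false easting 500000 m.
Meridian distance M = (N − FN)/k₀ = 4641312.2 m.
Inverse transverse Mercator on WGS84 gives φ = 41.89060009°, λ = -73.05669952°.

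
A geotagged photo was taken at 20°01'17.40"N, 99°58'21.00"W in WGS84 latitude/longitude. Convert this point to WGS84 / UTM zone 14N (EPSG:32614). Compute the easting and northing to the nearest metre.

Zone 14 central meridian λ₀ = 6×14 − 183 = -99°; Δλ = -0.9725°.
Transverse Mercator on WGS84 with k₀ = 0.9996 gives E = 398281.470 m, N = 2214156.074 m.

E 398281 m, N 2214156 m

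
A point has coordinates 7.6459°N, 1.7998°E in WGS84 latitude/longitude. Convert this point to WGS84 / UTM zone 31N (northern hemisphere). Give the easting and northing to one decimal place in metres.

Zone 31 central meridian λ₀ = 6×31 − 183 = 3°; Δλ = -1.2002°.
Transverse Mercator on WGS84 with k₀ = 0.9996 gives E = 367617.920 m, N = 845336.377 m.

E 367617.9 m, N 845336.4 m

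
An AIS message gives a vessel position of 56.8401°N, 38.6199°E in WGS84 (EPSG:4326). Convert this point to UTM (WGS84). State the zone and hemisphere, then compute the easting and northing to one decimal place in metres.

Longitude 38.6199° lies in the 6° band [36°, 42°), giving zone 37; latitude is north of the equator, so 37N.
Zone 37 central meridian λ₀ = 6×37 − 183 = 39°; Δλ = -0.3801°.
Transverse Mercator on WGS84 with k₀ = 0.9996 gives E = 476810.861 m, N = 6299651.221 m.

Zone 37N: E 476810.9 m, N 6299651.2 m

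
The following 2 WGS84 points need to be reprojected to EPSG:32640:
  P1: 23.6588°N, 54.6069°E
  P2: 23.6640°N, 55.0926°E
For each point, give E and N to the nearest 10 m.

P1: E 255910 m, N 2618500 m; P2: E 305470 m, N 2618330 m

UTM zone 40N: λ₀ = 57°, k₀ = 0.9996.
P1 (23.6588°, 54.6069°) → (255909.345, 2618498.176) m.
P2 (23.6640°, 55.0926°) → (305471.402, 2618327.431) m.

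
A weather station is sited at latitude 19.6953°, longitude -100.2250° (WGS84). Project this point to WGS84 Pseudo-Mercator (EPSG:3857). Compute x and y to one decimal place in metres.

x -11156996.0 m, y 2236969.7 m

Web Mercator is spherical with R = a = 6378137 m.
x = R·λ = 6378137 × -1.749256243 = -11156995.965 m.
y = R·ln tan(π/4 + φ/2) = 6378137 × 0.350724631 = 2236969.748 m.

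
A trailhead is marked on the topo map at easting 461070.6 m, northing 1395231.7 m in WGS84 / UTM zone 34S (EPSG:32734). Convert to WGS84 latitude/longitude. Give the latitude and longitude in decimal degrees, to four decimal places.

lat -77.5149°, lon 19.3867°

Zone 34S: λ₀ = 21°, k₀ = 0.9996, false easting 500000 m, false northing 10000000 m.
Meridian distance M = (N − FN)/k₀ = -8608211.6 m.
Inverse transverse Mercator on WGS84 gives φ = -77.51490021°, λ = 19.38670005°.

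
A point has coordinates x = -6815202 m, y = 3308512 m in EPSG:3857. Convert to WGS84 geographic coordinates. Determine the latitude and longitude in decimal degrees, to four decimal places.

lat 28.4712°, lon -61.2220°

R = 6378137 m. λ = x/R = -61.22200121°.
φ = 2·arctan(exp(y/R)) − 90° = 2·arctan(1.67989) − 90° = 28.47119787°.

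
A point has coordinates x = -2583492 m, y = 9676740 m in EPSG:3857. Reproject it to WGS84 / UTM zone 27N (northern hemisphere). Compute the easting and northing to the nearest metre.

Web Mercator inverse (R = 6378137 m) → φ = 65.25829959°, λ = -23.20790350°.
UTM 27N forward: E = 396905.669 m, N = 7239046.397 m.

E 396906 m, N 7239046 m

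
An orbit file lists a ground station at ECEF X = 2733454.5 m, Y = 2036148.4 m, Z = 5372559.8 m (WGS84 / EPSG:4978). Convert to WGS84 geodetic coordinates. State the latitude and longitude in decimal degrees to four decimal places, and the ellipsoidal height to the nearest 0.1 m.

λ = atan2(Y, X) = 36.68240092°; p = √(X²+Y²) = 3408470.9 m.
Bowring's method on WGS84 (a = 6378137 m, b = 6356752.314 m) gives φ = 57.78190036°, h = -314.974 m.

lat 57.7819°, lon 36.6824°, h -315.0 m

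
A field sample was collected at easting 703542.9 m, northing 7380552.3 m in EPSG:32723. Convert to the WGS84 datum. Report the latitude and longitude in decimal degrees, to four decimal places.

Zone 23S: λ₀ = -45°, k₀ = 0.9996, false easting 500000 m, false northing 10000000 m.
Meridian distance M = (N − FN)/k₀ = -2620495.9 m.
Inverse transverse Mercator on WGS84 gives φ = -23.67299993°, λ = -43.00409974°.

lat -23.6730°, lon -43.0041°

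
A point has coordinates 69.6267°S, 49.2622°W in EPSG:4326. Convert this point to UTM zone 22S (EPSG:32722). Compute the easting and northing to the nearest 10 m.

Zone 22 central meridian λ₀ = 6×22 − 183 = -51°; Δλ = +1.7378°.
Transverse Mercator on WGS84 with k₀ = 0.9996 gives E = 567511.233 m, N = 2274795.560 m.

E 567510 m, N 2274800 m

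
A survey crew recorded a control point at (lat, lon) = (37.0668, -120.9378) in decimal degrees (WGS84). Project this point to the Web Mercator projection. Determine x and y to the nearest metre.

x -13462734 m, y 4448422 m

Web Mercator is spherical with R = a = 6378137 m.
x = R·λ = 6378137 × -2.110762800 = -13462734.314 m.
y = R·ln tan(π/4 + φ/2) = 6378137 × 0.697448478 = 4448421.940 m.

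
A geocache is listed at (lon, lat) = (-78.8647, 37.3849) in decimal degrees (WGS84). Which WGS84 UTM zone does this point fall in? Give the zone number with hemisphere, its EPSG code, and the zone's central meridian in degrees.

UTM zone = ⌊(λ + 180)/6⌋ + 1; -78.8647° ∈ [-84°, -78°) → zone 17.
Hemisphere: N (φ ≥ 0).
Central meridian λ₀ = 6×17 − 183 = -81°.
EPSG code: 32617.

Zone 17N (EPSG:32617), central meridian -81°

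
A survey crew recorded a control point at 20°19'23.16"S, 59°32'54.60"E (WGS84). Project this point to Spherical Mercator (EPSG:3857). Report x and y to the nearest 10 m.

x 6628910 m, y -2311350 m

Web Mercator is spherical with R = a = 6378137 m.
x = R·λ = 6378137 × 1.039317390 = 6628908.698 m.
y = R·ln tan(π/4 + φ/2) = 6378137 × -0.362385771 = -2311346.095 m.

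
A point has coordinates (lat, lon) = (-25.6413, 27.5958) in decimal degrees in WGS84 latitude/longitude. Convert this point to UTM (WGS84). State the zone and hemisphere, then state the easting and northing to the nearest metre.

Zone 35S: E 559807 m, N 7163904 m

Longitude 27.5958° lies in the 6° band [24°, 30°), giving zone 35; latitude is south of the equator, so 35S.
Zone 35 central meridian λ₀ = 6×35 − 183 = 27°; Δλ = +0.5958°.
Transverse Mercator on WGS84 with k₀ = 0.9996 gives E = 559806.865 m, N = 7163904.371 m.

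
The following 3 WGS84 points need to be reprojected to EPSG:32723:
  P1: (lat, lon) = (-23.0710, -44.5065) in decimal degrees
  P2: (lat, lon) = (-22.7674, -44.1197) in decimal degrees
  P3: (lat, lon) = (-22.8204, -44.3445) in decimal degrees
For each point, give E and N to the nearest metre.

UTM zone 23S: λ₀ = -45°, k₀ = 0.9996.
P1 (-23.0710°, -44.5065°) → (550548.580, 7448535.213) m.
P2 (-22.7674°, -44.1197°) → (590370.830, 7481959.935) m.
P3 (-22.8204°, -44.3445°) → (567266.220, 7476212.439) m.

P1: E 550549 m, N 7448535 m; P2: E 590371 m, N 7481960 m; P3: E 567266 m, N 7476212 m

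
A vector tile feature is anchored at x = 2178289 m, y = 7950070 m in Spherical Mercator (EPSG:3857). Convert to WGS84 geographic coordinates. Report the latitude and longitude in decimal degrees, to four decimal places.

R = 6378137 m. λ = x/R = 19.56790302°.
φ = 2·arctan(exp(y/R)) − 90° = 2·arctan(3.47800) − 90° = 57.91780158°.

lat 57.9178°, lon 19.5679°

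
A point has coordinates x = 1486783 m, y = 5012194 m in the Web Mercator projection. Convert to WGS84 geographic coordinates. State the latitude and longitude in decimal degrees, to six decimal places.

R = 6378137 m. λ = x/R = 13.35599893°.
φ = 2·arctan(exp(y/R)) − 90° = 2·arctan(2.19425) − 90° = 40.99899888°.

lat 40.998999°, lon 13.355999°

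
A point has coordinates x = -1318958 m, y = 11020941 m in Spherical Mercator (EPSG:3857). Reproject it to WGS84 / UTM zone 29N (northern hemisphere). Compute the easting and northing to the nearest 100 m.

Web Mercator inverse (R = 6378137 m) → φ = 69.85269859°, λ = -11.84840131°.
UTM 29N forward: E = 390540.297 m, N = 7752001.605 m.

E 390500 m, N 7752000 m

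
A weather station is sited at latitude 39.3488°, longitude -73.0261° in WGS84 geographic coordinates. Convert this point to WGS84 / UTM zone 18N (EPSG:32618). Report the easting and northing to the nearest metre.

Zone 18 central meridian λ₀ = 6×18 − 183 = -75°; Δλ = +1.9739°.
Transverse Mercator on WGS84 with k₀ = 0.9996 gives E = 670087.767 m, N = 4357342.504 m.

E 670088 m, N 4357343 m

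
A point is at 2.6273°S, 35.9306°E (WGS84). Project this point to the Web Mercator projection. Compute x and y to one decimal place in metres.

x 3999776.1 m, y -292572.2 m

Web Mercator is spherical with R = a = 6378137 m.
x = R·λ = 6378137 × 0.627107272 = 3999776.096 m.
y = R·ln tan(π/4 + φ/2) = 6378137 × -0.045871114 = -292572.247 m.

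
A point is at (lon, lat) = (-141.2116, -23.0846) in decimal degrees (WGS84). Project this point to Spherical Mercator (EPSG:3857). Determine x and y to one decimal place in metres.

Web Mercator is spherical with R = a = 6378137 m.
x = R·λ = 6378137 × -2.464607362 = -15719603.406 m.
y = R·ln tan(π/4 + φ/2) = 6378137 × -0.414267174 = -2642252.788 m.

x -15719603.4 m, y -2642252.8 m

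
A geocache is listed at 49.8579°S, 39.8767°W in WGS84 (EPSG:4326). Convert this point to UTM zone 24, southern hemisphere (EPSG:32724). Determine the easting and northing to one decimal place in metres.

Zone 24 central meridian λ₀ = 6×24 − 183 = -39°; Δλ = -0.8767°.
Transverse Mercator on WGS84 with k₀ = 0.9996 gives E = 436984.891 m, N = 4476799.872 m.

E 436984.9 m, N 4476799.9 m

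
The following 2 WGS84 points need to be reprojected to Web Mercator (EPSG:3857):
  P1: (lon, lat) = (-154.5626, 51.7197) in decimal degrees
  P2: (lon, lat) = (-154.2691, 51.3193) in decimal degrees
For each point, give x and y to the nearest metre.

P1: x -17205830 m, y 6749601 m; P2: x -17173158 m, y 6677970 m

Web Mercator: x = R·λ, y = R·ln tan(π/4+φ/2), R = 6378137 m.
P1 (51.7197°, -154.5626°) → (-17205829.928, 6749601.436) m.
P2 (51.3193°, -154.2691°) → (-17173157.657, 6677969.733) m.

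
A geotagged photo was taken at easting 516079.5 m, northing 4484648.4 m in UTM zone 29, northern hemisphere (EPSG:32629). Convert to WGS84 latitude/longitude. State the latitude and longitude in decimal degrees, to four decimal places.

Zone 29N: λ₀ = -9°, k₀ = 0.9996, false easting 500000 m.
Meridian distance M = (N − FN)/k₀ = 4486443.0 m.
Inverse transverse Mercator on WGS84 gives φ = 40.51239971°, λ = -8.81020034°.

lat 40.5124°, lon -8.8102°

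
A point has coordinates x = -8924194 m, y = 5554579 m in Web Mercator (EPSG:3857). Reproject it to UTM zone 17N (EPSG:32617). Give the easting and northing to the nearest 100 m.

Web Mercator inverse (R = 6378137 m) → φ = 44.57320023°, λ = -80.16739869°.
UTM 17N forward: E = 566107.099 m, N = 4935877.246 m.

E 566100 m, N 4935900 m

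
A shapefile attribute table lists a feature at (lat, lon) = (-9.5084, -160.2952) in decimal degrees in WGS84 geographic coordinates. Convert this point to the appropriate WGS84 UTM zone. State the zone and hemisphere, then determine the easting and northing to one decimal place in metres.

Zone 4S: E 357832.2 m, N 8948674.3 m

Longitude -160.2952° lies in the 6° band [-162°, -156°), giving zone 4; latitude is south of the equator, so 4S.
Zone 4 central meridian λ₀ = 6×4 − 183 = -159°; Δλ = -1.2952°.
Transverse Mercator on WGS84 with k₀ = 0.9996 gives E = 357832.212 m, N = 8948674.269 m.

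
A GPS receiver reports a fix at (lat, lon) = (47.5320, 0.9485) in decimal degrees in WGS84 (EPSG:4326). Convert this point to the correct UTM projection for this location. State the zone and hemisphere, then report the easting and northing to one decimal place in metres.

Zone 31N: E 345591.3 m, N 5266325.6 m

Longitude 0.9485° lies in the 6° band [0°, 6°), giving zone 31; latitude is north of the equator, so 31N.
Zone 31 central meridian λ₀ = 6×31 − 183 = 3°; Δλ = -2.0515°.
Transverse Mercator on WGS84 with k₀ = 0.9996 gives E = 345591.278 m, N = 5266325.642 m.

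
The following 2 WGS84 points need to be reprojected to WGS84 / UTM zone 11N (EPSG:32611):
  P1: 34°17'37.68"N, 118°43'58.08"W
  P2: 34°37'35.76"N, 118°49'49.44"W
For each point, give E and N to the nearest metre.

P1: E 340524 m, N 3796092 m; P2: E 332208 m, N 3833159 m

UTM zone 11N: λ₀ = -117°, k₀ = 0.9996.
P1 (34.2938°, -118.7328°) → (340523.747, 3796091.708) m.
P2 (34.6266°, -118.8304°) → (332207.574, 3833158.960) m.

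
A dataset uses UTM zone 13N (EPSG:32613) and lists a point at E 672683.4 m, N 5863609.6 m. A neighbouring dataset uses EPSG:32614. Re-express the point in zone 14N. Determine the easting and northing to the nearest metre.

E 269093 m, N 5866043 m

UTM 13N → geographic: φ = 52.89439990°, λ = -102.43289987°.
UTM 14N (λ₀ = -99°) forward: E = 269092.653 m, N = 5866043.198 m.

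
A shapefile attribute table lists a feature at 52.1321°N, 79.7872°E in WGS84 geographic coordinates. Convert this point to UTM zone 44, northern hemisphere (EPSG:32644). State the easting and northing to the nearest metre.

Zone 44 central meridian λ₀ = 6×44 − 183 = 81°; Δλ = -1.2128°.
Transverse Mercator on WGS84 with k₀ = 0.9996 gives E = 416987.437 m, N = 5776424.536 m.

E 416987 m, N 5776425 m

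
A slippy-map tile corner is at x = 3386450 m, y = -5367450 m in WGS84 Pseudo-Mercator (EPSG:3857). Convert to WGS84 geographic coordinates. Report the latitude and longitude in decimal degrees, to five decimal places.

R = 6378137 m. λ = x/R = 30.42099794°.
φ = 2·arctan(exp(y/R)) − 90° = 2·arctan(0.43105) − 90° = -43.36340242°.

lat -43.36340°, lon 30.42100°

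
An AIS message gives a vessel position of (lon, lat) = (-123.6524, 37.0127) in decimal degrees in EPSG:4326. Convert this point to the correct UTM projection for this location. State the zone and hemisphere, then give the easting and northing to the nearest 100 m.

Longitude -123.6524° lies in the 6° band [-126°, -120°), giving zone 10; latitude is north of the equator, so 10N.
Zone 10 central meridian λ₀ = 6×10 − 183 = -123°; Δλ = -0.6524°.
Transverse Mercator on WGS84 with k₀ = 0.9996 gives E = 441961.321 m, N = 4096480.145 m.

Zone 10N: E 442000 m, N 4096500 m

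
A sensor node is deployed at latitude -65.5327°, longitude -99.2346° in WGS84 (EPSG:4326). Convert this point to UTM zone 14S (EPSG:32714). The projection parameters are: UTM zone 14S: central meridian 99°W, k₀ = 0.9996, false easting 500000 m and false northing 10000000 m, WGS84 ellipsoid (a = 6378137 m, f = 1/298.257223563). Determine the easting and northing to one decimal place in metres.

E 489157.9 m, N 2732154.7 m

Zone 14 central meridian λ₀ = 6×14 − 183 = -99°; Δλ = -0.2346°.
Transverse Mercator on WGS84 with k₀ = 0.9996 gives E = 489157.861 m, N = 2732154.734 m.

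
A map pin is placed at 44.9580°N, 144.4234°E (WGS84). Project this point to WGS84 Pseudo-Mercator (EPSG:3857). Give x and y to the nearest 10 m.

Web Mercator is spherical with R = a = 6378137 m.
x = R·λ = 6378137 × 2.520663847 = 16077139.347 m.
y = R·ln tan(π/4 + φ/2) = 6378137 × 0.880337294 = 5614911.867 m.

x 16077140 m, y 5614910 m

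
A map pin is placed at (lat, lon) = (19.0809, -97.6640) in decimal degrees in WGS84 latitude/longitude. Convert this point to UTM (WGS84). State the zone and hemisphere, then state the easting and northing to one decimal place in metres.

Longitude -97.6640° lies in the 6° band [-102°, -96°), giving zone 14; latitude is north of the equator, so 14N.
Zone 14 central meridian λ₀ = 6×14 − 183 = -99°; Δλ = +1.3360°.
Transverse Mercator on WGS84 with k₀ = 0.9996 gives E = 640555.845 m, N = 2110314.666 m.

Zone 14N: E 640555.8 m, N 2110314.7 m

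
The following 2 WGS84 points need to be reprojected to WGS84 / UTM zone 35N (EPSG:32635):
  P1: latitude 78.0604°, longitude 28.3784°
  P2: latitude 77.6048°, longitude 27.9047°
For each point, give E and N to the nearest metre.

UTM zone 35N: λ₀ = 27°, k₀ = 0.9996.
P1 (78.0604°, 28.3784°) → (531830.962, 8665484.897) m.
P2 (77.6048°, 27.9047°) → (521677.779, 8614432.849) m.

P1: E 531831 m, N 8665485 m; P2: E 521678 m, N 8614433 m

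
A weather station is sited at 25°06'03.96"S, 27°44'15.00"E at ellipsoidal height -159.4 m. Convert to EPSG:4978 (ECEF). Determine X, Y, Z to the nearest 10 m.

X 5115040 m, Y 2689730 m, Z -2689150 m

WGS84: a = 6378137 m, e² = 0.006694380; N(φ) = a/√(1−e²sin²φ) = 6381982.409 m.
X = (N+h)·cosφ·cosλ = 5115043.609 m; Y = (N+h)·cosφ·sinλ = 2689729.964 m; Z = (N(1−e²)+h)·sinφ = -2689152.597 m.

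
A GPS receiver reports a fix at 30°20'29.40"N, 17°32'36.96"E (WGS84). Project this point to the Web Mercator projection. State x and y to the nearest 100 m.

x 1952900 m, y 3547500 m

Web Mercator is spherical with R = a = 6378137 m.
x = R·λ = 6378137 × 0.306193583 = 1952944.619 m.
y = R·ln tan(π/4 + φ/2) = 6378137 × 0.556200415 = 3547522.447 m.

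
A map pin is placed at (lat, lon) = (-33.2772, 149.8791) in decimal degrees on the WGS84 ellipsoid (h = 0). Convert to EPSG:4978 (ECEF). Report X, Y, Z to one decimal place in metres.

X -4616914.7 m, Y 2678582.3 m, Z -3479701.6 m

WGS84: a = 6378137 m, e² = 0.006694380; N(φ) = a/√(1−e²sin²φ) = 6384574.032 m.
X = (N+h)·cosφ·cosλ = -4616914.651 m; Y = (N+h)·cosφ·sinλ = 2678582.334 m; Z = (N(1−e²)+h)·sinφ = -3479701.621 m.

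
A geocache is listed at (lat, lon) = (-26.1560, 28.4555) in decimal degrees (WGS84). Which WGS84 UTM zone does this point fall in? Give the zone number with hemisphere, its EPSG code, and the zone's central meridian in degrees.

UTM zone = ⌊(λ + 180)/6⌋ + 1; 28.4555° ∈ [24°, 30°) → zone 35.
Hemisphere: S (φ < 0).
Central meridian λ₀ = 6×35 − 183 = 27°.
EPSG code: 32735.

Zone 35S (EPSG:32735), central meridian 27°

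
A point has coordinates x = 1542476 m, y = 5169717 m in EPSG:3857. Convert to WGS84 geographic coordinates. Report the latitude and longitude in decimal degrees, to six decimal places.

lat 42.058303°, lon 13.856298°

R = 6378137 m. λ = x/R = 13.85629766°.
φ = 2·arctan(exp(y/R)) − 90° = 2·arctan(2.24912) − 90° = 42.05830330°.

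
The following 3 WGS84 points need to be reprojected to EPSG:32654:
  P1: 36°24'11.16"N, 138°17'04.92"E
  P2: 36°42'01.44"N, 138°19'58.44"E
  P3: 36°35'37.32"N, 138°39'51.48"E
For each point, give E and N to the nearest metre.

UTM zone 54N: λ₀ = 141°, k₀ = 0.9996.
P1 (36.4031°, 138.2847°) → (256500.770, 4032085.303) m.
P2 (36.7004°, 138.3329°) → (261739.318, 4064953.137) m.
P3 (36.5937°, 138.6643°) → (291061.187, 4052341.352) m.

P1: E 256501 m, N 4032085 m; P2: E 261739 m, N 4064953 m; P3: E 291061 m, N 4052341 m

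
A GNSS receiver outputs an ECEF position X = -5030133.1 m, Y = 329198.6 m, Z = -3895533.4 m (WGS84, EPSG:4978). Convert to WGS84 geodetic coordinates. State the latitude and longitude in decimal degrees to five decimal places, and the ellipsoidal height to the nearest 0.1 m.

λ = atan2(Y, X) = 176.25559995°; p = √(X²+Y²) = 5040893.8 m.
Bowring's method on WGS84 (a = 6378137 m, b = 6356752.314 m) gives φ = -37.88270023°, h = 581.906 m.

lat -37.88270°, lon 176.25560°, h 581.9 m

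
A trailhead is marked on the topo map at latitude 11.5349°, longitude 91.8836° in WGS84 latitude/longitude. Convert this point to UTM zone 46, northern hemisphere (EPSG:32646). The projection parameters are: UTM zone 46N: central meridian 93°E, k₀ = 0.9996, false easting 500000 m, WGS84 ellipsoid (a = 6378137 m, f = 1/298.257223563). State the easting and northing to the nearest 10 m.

E 378260 m, N 1275360 m

Zone 46 central meridian λ₀ = 6×46 − 183 = 93°; Δλ = -1.1164°.
Transverse Mercator on WGS84 with k₀ = 0.9996 gives E = 378258.212 m, N = 1275361.824 m.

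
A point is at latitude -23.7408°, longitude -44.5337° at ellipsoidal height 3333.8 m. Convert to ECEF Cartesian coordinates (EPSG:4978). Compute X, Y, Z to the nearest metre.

WGS84: a = 6378137 m, e² = 0.006694380; N(φ) = a/√(1−e²sin²φ) = 6381600.177 m.
X = (N+h)·cosφ·cosλ = 4166264.916 m; Y = (N+h)·cosφ·sinλ = -4098996.844 m; Z = (N(1−e²)+h)·sinφ = -2553373.181 m.

X 4166265 m, Y -4098997 m, Z -2553373 m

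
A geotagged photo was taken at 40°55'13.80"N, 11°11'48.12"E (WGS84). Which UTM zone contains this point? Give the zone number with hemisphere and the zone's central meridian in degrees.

Zone 32N, central meridian 9°

UTM zone = ⌊(λ + 180)/6⌋ + 1; 11.1967° ∈ [6°, 12°) → zone 32.
Hemisphere: N (φ ≥ 0).
Central meridian λ₀ = 6×32 − 183 = 9°.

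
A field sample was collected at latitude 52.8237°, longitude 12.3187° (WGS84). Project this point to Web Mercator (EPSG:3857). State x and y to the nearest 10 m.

Web Mercator is spherical with R = a = 6378137 m.
x = R·λ = 6378137 × 0.215001875 = 1371311.411 m.
y = R·ln tan(π/4 + φ/2) = 6378137 × 1.089730989 = 6950453.540 m.

x 1371310 m, y 6950450 m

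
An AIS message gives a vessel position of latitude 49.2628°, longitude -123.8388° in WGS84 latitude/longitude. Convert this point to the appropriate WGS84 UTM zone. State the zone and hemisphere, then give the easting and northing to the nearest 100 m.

Longitude -123.8388° lies in the 6° band [-126°, -120°), giving zone 10; latitude is north of the equator, so 10N.
Zone 10 central meridian λ₀ = 6×10 − 183 = -123°; Δλ = -0.8388°.
Transverse Mercator on WGS84 with k₀ = 0.9996 gives E = 438971.803 m, N = 5457009.175 m.

Zone 10N: E 439000 m, N 5457000 m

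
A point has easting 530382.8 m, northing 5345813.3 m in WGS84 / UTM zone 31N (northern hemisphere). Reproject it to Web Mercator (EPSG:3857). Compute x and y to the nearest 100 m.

Unproject from UTM 31N (λ₀ = 3°) → φ = 48.26479974°, λ = 3.40940054°.
Web Mercator (R = 6378137 m): x = 379532.732 m, y = 6151021.682 m.

x 379500 m, y 6151000 m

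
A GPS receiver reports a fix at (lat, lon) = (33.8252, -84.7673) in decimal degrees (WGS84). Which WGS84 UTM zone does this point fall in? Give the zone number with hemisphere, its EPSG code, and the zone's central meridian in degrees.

UTM zone = ⌊(λ + 180)/6⌋ + 1; -84.7673° ∈ [-90°, -84°) → zone 16.
Hemisphere: N (φ ≥ 0).
Central meridian λ₀ = 6×16 − 183 = -87°.
EPSG code: 32616.

Zone 16N (EPSG:32616), central meridian -87°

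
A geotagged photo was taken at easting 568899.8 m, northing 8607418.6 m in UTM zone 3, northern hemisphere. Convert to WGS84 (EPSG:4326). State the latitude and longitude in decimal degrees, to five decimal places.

lat 77.52840°, lon -162.14090°

Zone 3N: λ₀ = -165°, k₀ = 0.9996, false easting 500000 m.
Meridian distance M = (N − FN)/k₀ = 8610862.9 m.
Inverse transverse Mercator on WGS84 gives φ = 77.52840030°, λ = -162.14090192°.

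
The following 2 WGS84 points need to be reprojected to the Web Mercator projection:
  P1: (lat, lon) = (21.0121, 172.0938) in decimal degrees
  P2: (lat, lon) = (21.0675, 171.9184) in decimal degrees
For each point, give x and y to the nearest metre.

Web Mercator: x = R·λ, y = R·ln tan(π/4+φ/2), R = 6378137 m.
P1 (21.0121°, 172.0938°) → (19157394.185, 2393321.442) m.
P2 (21.0675°, 171.9184°) → (19137868.746, 2399929.064) m.

P1: x 19157394 m, y 2393321 m; P2: x 19137869 m, y 2399929 m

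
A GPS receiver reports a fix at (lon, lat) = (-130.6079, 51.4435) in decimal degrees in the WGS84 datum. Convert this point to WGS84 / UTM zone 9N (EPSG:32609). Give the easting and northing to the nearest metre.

E 388257 m, N 5700372 m

Zone 9 central meridian λ₀ = 6×9 − 183 = -129°; Δλ = -1.6079°.
Transverse Mercator on WGS84 with k₀ = 0.9996 gives E = 388256.565 m, N = 5700371.904 m.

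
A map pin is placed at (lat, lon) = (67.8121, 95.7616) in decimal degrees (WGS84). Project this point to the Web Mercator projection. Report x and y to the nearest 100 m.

x 10660100 m, y 10391400 m

Web Mercator is spherical with R = a = 6378137 m.
x = R·λ = 6378137 × 1.671355217 = 10660132.550 m.
y = R·ln tan(π/4 + φ/2) = 6378137 × 1.629219558 = 10391385.547 m.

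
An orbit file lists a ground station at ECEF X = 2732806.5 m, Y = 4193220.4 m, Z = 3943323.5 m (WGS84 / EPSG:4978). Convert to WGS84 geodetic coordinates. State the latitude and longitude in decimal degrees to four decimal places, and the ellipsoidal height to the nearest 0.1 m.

λ = atan2(Y, X) = 56.90689969°; p = √(X²+Y²) = 5005130.2 m.
Bowring's method on WGS84 (a = 6378137 m, b = 6356752.314 m) gives φ = 38.42019980°, h = 1980.085 m.

lat 38.4202°, lon 56.9069°, h 1980.1 m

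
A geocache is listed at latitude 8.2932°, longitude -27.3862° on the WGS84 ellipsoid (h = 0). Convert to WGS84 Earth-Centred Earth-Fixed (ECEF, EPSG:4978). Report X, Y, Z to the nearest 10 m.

X 5604480 m, Y -2903380 m, Z 913880 m

WGS84: a = 6378137 m, e² = 0.006694380; N(φ) = a/√(1−e²sin²φ) = 6378581.205 m.
X = (N+h)·cosφ·cosλ = 5604483.485 m; Y = (N+h)·cosφ·sinλ = -2903375.956 m; Z = (N(1−e²)+h)·sinφ = 913879.560 m.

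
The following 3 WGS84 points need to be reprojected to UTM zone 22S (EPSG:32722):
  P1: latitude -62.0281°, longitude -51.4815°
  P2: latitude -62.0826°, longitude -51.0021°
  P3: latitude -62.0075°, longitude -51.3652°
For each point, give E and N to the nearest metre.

P1: E 474804 m, N 3122596 m; P2: E 499890 m, N 3116618 m; P3: E 480877 m, N 3124931 m

UTM zone 22S: λ₀ = -51°, k₀ = 0.9996.
P1 (-62.0281°, -51.4815°) → (474803.734, 3122595.973) m.
P2 (-62.0826°, -51.0021°) → (499890.306, 3116618.073) m.
P3 (-62.0075°, -51.3652°) → (480876.590, 3124930.528) m.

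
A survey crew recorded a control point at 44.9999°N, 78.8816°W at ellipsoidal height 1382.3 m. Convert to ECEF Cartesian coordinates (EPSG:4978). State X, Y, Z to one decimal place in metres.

X 871349.1 m, Y -4433766.1 m, Z 4488318.0 m

WGS84: a = 6378137 m, e² = 0.006694380; N(φ) = a/√(1−e²sin²φ) = 6388838.253 m.
X = (N+h)·cosφ·cosλ = 871349.078 m; Y = (N+h)·cosφ·sinλ = -4433766.053 m; Z = (N(1−e²)+h)·sinφ = 4488317.983 m.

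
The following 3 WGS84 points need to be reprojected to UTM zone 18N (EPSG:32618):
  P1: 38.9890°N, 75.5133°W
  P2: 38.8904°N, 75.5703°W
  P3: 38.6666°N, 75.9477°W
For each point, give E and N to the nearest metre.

P1: E 455545 m, N 4315681 m; P2: E 450540 m, N 4304769 m; P3: E 417552 m, N 4280206 m

UTM zone 18N: λ₀ = -75°, k₀ = 0.9996.
P1 (38.9890°, -75.5133°) → (455545.446, 4315681.191) m.
P2 (38.8904°, -75.5703°) → (450540.453, 4304768.812) m.
P3 (38.6666°, -75.9477°) → (417552.439, 4280205.926) m.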